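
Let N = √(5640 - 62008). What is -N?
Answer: -4*I*√3523 ≈ -237.42*I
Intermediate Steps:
N = 4*I*√3523 (N = √(-56368) = 4*I*√3523 ≈ 237.42*I)
-N = -4*I*√3523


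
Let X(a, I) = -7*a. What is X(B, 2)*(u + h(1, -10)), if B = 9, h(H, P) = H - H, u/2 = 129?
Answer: -16254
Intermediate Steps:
u = 258 (u = 2*129 = 258)
h(H, P) = 0
X(B, 2)*(u + h(1, -10)) = (-7*9)*(258 + 0) = -63*258 = -16254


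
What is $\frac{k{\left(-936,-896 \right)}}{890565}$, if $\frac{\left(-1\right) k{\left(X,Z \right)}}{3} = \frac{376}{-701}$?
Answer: $\frac{376}{208095355} \approx 1.8069 \cdot 10^{-6}$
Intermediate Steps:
$k{\left(X,Z \right)} = \frac{1128}{701}$ ($k{\left(X,Z \right)} = - 3 \frac{376}{-701} = - 3 \cdot 376 \left(- \frac{1}{701}\right) = \left(-3\right) \left(- \frac{376}{701}\right) = \frac{1128}{701}$)
$\frac{k{\left(-936,-896 \right)}}{890565} = \frac{1128}{701 \cdot 890565} = \frac{1128}{701} \cdot \frac{1}{890565} = \frac{376}{208095355}$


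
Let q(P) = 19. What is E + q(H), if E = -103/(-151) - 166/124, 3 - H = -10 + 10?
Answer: 171731/9362 ≈ 18.343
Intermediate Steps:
H = 3 (H = 3 - (-10 + 10) = 3 - 1*0 = 3 + 0 = 3)
E = -6147/9362 (E = -103*(-1/151) - 166*1/124 = 103/151 - 83/62 = -6147/9362 ≈ -0.65659)
E + q(H) = -6147/9362 + 19 = 171731/9362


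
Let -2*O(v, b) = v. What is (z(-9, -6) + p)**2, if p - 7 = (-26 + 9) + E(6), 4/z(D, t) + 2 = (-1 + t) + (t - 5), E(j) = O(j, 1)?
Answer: 4356/25 ≈ 174.24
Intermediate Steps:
O(v, b) = -v/2
E(j) = -j/2
z(D, t) = 4/(-8 + 2*t) (z(D, t) = 4/(-2 + ((-1 + t) + (t - 5))) = 4/(-2 + ((-1 + t) + (-5 + t))) = 4/(-2 + (-6 + 2*t)) = 4/(-8 + 2*t))
p = -13 (p = 7 + ((-26 + 9) - 1/2*6) = 7 + (-17 - 3) = 7 - 20 = -13)
(z(-9, -6) + p)**2 = (2/(-4 - 6) - 13)**2 = (2/(-10) - 13)**2 = (2*(-1/10) - 13)**2 = (-1/5 - 13)**2 = (-66/5)**2 = 4356/25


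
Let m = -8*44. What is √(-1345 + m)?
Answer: I*√1697 ≈ 41.195*I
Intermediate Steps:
m = -352
√(-1345 + m) = √(-1345 - 352) = √(-1697) = I*√1697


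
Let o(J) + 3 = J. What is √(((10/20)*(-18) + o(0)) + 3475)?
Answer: √3463 ≈ 58.847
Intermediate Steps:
o(J) = -3 + J
√(((10/20)*(-18) + o(0)) + 3475) = √(((10/20)*(-18) + (-3 + 0)) + 3475) = √(((10*(1/20))*(-18) - 3) + 3475) = √(((½)*(-18) - 3) + 3475) = √((-9 - 3) + 3475) = √(-12 + 3475) = √3463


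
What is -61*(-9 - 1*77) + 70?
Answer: 5316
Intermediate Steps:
-61*(-9 - 1*77) + 70 = -61*(-9 - 77) + 70 = -61*(-86) + 70 = 5246 + 70 = 5316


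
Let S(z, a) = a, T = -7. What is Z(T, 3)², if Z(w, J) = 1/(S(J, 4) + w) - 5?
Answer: 256/9 ≈ 28.444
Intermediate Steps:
Z(w, J) = -5 + 1/(4 + w) (Z(w, J) = 1/(4 + w) - 5 = -5 + 1/(4 + w))
Z(T, 3)² = ((-19 - 5*(-7))/(4 - 7))² = ((-19 + 35)/(-3))² = (-⅓*16)² = (-16/3)² = 256/9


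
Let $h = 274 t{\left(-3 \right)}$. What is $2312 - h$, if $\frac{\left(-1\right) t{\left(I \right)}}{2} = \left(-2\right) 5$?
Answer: $-3168$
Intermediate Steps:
$t{\left(I \right)} = 20$ ($t{\left(I \right)} = - 2 \left(\left(-2\right) 5\right) = \left(-2\right) \left(-10\right) = 20$)
$h = 5480$ ($h = 274 \cdot 20 = 5480$)
$2312 - h = 2312 - 5480 = -3168$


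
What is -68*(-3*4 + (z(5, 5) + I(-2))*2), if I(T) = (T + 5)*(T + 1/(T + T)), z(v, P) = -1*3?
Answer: 2142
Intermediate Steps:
z(v, P) = -3
I(T) = (5 + T)*(T + 1/(2*T))
-68*(-3*4 + (z(5, 5) + I(-2))*2) = -68*(-3*4 + (-3 + (½ + (-2)² + 5*(-2) + (5/2)/(-2)))*2) = -68*(-12 + (-3 + (½ + 4 - 10 + (5/2)*(-½)))*2) = -68*(-12 + (-3 + (½ + 4 - 10 - 5/4))*2) = -68*(-12 + (-3 - 27/4)*2) = -68*(-12 - 39/4*2) = -68*(-12 - 39/2) = -68*(-63/2) = 2142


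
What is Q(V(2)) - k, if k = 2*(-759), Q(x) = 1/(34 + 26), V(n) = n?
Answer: 91081/60 ≈ 1518.0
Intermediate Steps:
Q(x) = 1/60
k = -1518
Q(V(2)) - k = 1/60 - 1*(-1518) = 1/60 + 1518 = 91081/60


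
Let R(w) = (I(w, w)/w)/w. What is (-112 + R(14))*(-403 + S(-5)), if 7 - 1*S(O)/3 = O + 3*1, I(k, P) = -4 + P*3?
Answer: 2059916/49 ≈ 42039.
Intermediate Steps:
I(k, P) = -4 + 3*P
S(O) = 12 - 3*O (S(O) = 21 - 3*(O + 3*1) = 21 - 3*(O + 3) = 21 - 3*(3 + O) = 21 + (-9 - 3*O) = 12 - 3*O)
R(w) = (-4 + 3*w)/w**2 (R(w) = ((-4 + 3*w)/w)/w = (-4 + 3*w)/w**2)
(-112 + R(14))*(-403 + S(-5)) = (-112 + (-4 + 3*14)/14**2)*(-403 + (12 - 3*(-5))) = (-112 + (-4 + 42)/196)*(-403 + (12 + 15)) = (-112 + (1/196)*38)*(-403 + 27) = (-112 + 19/98)*(-376) = -10957/98*(-376) = 2059916/49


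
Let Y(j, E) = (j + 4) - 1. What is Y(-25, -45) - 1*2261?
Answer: -2283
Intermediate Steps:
Y(j, E) = 3 + j (Y(j, E) = (4 + j) - 1 = 3 + j)
Y(-25, -45) - 1*2261 = (3 - 25) - 1*2261 = -22 - 2261 = -2283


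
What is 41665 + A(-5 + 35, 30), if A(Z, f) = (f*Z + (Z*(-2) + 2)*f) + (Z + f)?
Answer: 40885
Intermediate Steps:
A(Z, f) = Z + f + Z*f + f*(2 - 2*Z) (A(Z, f) = (Z*f + (-2*Z + 2)*f) + (Z + f) = (Z*f + (2 - 2*Z)*f) + (Z + f) = (Z*f + f*(2 - 2*Z)) + (Z + f) = Z + f + Z*f + f*(2 - 2*Z))
41665 + A(-5 + 35, 30) = 41665 + ((-5 + 35) + 3*30 - 1*(-5 + 35)*30) = 41665 + (30 + 90 - 1*30*30) = 41665 + (30 + 90 - 900) = 41665 - 780 = 40885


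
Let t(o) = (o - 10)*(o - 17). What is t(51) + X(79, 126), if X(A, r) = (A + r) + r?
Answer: 1725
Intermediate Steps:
X(A, r) = A + 2*r
t(o) = (-17 + o)*(-10 + o) (t(o) = (-10 + o)*(-17 + o) = (-17 + o)*(-10 + o))
t(51) + X(79, 126) = (170 + 51**2 - 27*51) + (79 + 2*126) = (170 + 2601 - 1377) + (79 + 252) = 1394 + 331 = 1725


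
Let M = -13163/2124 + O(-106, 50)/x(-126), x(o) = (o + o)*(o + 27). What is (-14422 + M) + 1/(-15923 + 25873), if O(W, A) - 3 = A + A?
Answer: -26413915553596/1830715425 ≈ -14428.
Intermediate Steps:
O(W, A) = 3 + 2*A (O(W, A) = 3 + (A + A) = 3 + 2*A)
x(o) = 2*o*(27 + o) (x(o) = (2*o)*(27 + o) = 2*o*(27 + o))
M = -4557941/735966 (M = -13163/2124 + (3 + 2*50)/((2*(-126)*(27 - 126))) = -13163*1/2124 + (3 + 100)/((2*(-126)*(-99))) = -13163/2124 + 103/24948 = -4557941/735966 ≈ -6.1931)
(-14422 + M) + 1/(-15923 + 25873) = (-14422 - 4557941/735966) + 1/(-15923 + 25873) = -10618659593/735966 + 1/9950 = -26413915553596/1830715425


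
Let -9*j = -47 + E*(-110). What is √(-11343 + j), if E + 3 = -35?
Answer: 2*I*√26555/3 ≈ 108.64*I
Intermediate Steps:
E = -38 (E = -3 - 35 = -38)
j = -4133/9 (j = -(-47 - 38*(-110))/9 = -(-47 + 4180)/9 = -⅑*4133 = -4133/9 ≈ -459.22)
√(-11343 + j) = √(-11343 - 4133/9) = √(-106220/9) = 2*I*√26555/3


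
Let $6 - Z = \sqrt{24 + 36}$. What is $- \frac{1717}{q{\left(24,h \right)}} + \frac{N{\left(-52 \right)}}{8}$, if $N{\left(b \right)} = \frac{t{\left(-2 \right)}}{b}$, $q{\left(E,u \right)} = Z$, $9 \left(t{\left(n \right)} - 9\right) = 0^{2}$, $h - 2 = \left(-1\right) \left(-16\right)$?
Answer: $\frac{178559}{416} + \frac{1717 \sqrt{15}}{12} \approx 983.39$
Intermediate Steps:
$h = 18$ ($h = 2 - -16 = 2 + 16 = 18$)
$Z = 6 - 2 \sqrt{15}$ ($Z = 6 - \sqrt{24 + 36} = 6 - \sqrt{60} = 6 - 2 \sqrt{15} \approx -1.746$)
$t{\left(n \right)} = 9$ ($t{\left(n \right)} = 9 + \frac{0^{2}}{9} = 9 + \frac{1}{9} \cdot 0 = 9 + 0 = 9$)
$q{\left(E,u \right)} = 6 - 2 \sqrt{15}$
$N{\left(b \right)} = \frac{9}{b}$
$- \frac{1717}{q{\left(24,h \right)}} + \frac{N{\left(-52 \right)}}{8} = - \frac{1717}{6 - 2 \sqrt{15}} + \frac{9 \frac{1}{-52}}{8} = - \frac{1717}{6 - 2 \sqrt{15}} + 9 \left(- \frac{1}{52}\right) \frac{1}{8} = - \frac{1717}{6 - 2 \sqrt{15}} - \frac{9}{416} = - \frac{9}{416} - \frac{1717}{6 - 2 \sqrt{15}}$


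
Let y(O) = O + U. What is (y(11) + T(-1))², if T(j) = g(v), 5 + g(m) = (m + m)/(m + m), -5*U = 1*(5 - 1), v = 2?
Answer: 961/25 ≈ 38.440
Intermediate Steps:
U = -⅘ (U = -(5 - 1)/5 = -4/5 = -⅕*4 = -⅘ ≈ -0.80000)
g(m) = -4 (g(m) = -5 + (m + m)/(m + m) = -5 + (2*m)/((2*m)) = -5 + (2*m)*(1/(2*m)) = -5 + 1 = -4)
y(O) = -⅘ + O (y(O) = O - ⅘ = -⅘ + O)
T(j) = -4
(y(11) + T(-1))² = ((-⅘ + 11) - 4)² = (51/5 - 4)² = (31/5)² = 961/25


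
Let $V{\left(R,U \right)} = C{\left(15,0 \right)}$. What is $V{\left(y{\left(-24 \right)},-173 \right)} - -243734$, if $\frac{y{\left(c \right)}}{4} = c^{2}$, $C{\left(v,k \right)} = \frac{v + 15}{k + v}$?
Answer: $243736$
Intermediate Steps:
$C{\left(v,k \right)} = \frac{15 + v}{k + v}$
$y{\left(c \right)} = 4 c^{2}$
$V{\left(R,U \right)} = 2$ ($V{\left(R,U \right)} = \frac{15 + 15}{0 + 15} = \frac{1}{15} \cdot 30 = 2$)
$V{\left(y{\left(-24 \right)},-173 \right)} - -243734 = 2 - -243734 = 2 + 243734 = 243736$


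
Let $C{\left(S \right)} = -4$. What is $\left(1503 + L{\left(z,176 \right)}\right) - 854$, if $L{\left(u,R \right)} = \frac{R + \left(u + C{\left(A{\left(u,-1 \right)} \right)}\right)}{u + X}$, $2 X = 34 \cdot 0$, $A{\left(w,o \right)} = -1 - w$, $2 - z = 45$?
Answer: $646$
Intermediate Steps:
$z = -43$ ($z = 2 - 45 = -43$)
$X = 0$ ($X = \frac{34 \cdot 0}{2} = \frac{1}{2} \cdot 0 = 0$)
$L{\left(u,R \right)} = \frac{-4 + R + u}{u}$ ($L{\left(u,R \right)} = \frac{R + \left(u - 4\right)}{u + 0} = \frac{R + \left(-4 + u\right)}{u} = \frac{-4 + R + u}{u}$)
$\left(1503 + L{\left(z,176 \right)}\right) - 854 = \left(1503 + \frac{-4 + 176 - 43}{-43}\right) - 854 = \left(1503 - 3\right) - 854 = 1500 - 854 = 646$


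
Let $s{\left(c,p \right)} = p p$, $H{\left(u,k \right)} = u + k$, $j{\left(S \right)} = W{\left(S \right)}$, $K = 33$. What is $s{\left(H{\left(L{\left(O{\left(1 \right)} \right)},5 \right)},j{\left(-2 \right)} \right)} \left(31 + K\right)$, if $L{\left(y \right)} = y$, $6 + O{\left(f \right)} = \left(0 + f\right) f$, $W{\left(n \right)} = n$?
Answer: $256$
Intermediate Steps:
$O{\left(f \right)} = -6 + f^{2}$ ($O{\left(f \right)} = -6 + \left(0 + f\right) f = -6 + f f = -6 + f^{2}$)
$j{\left(S \right)} = S$
$H{\left(u,k \right)} = k + u$
$s{\left(c,p \right)} = p^{2}$
$s{\left(H{\left(L{\left(O{\left(1 \right)} \right)},5 \right)},j{\left(-2 \right)} \right)} \left(31 + K\right) = \left(-2\right)^{2} \left(31 + 33\right) = 4 \cdot 64 = 256$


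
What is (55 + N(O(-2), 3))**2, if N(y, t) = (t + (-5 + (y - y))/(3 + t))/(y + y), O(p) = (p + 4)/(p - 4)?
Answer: 42849/16 ≈ 2678.1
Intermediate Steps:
O(p) = (4 + p)/(-4 + p)
N(y, t) = (t - 5/(3 + t))/(2*y) (N(y, t) = (t + (-5 + 0)/(3 + t))/((2*y)) = (t - 5/(3 + t))*(1/(2*y)) = (t - 5/(3 + t))/(2*y))
(55 + N(O(-2), 3))**2 = (55 + (-5 + 3**2 + 3*3)/(2*(((4 - 2)/(-4 - 2)))*(3 + 3)))**2 = (55 + (1/2)*(-5 + 9 + 9)/((2/(-6))*6))**2 = (55 + (1/2)*(1/6)*13/(-1/6*2))**2 = (55 + (1/2)*(1/6)*13/(-1/3))**2 = (55 + (1/2)*(-3)*(1/6)*13)**2 = (55 - 13/4)**2 = (207/4)**2 = 42849/16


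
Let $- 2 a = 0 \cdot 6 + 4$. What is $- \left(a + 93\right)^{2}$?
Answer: $-8281$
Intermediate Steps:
$a = -2$ ($a = - \frac{0 \cdot 6 + 4}{2} = - \frac{0 + 4}{2} = \left(- \frac{1}{2}\right) 4 = -2$)
$- \left(a + 93\right)^{2} = - \left(-2 + 93\right)^{2} = - 91^{2} = \left(-1\right) 8281 = -8281$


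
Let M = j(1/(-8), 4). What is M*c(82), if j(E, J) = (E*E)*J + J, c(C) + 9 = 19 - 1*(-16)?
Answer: 845/8 ≈ 105.63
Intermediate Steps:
c(C) = 26 (c(C) = -9 + (19 - 1*(-16)) = -9 + (19 + 16) = -9 + 35 = 26)
j(E, J) = J + J*E² (j(E, J) = E²*J + J = J*E² + J = J + J*E²)
M = 65/16 (M = 4*(1 + (1/(-8))²) = 4*(1 + (-⅛)²) = 4*(1 + 1/64) = 4*(65/64) = 65/16 ≈ 4.0625)
M*c(82) = (65/16)*26 = 845/8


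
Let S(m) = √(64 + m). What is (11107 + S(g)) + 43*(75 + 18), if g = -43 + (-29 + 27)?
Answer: 15106 + √19 ≈ 15110.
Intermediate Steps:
g = -45 (g = -43 - 2 = -45)
(11107 + S(g)) + 43*(75 + 18) = (11107 + √(64 - 45)) + 43*(75 + 18) = (11107 + √19) + 43*93 = (11107 + √19) + 3999 = 15106 + √19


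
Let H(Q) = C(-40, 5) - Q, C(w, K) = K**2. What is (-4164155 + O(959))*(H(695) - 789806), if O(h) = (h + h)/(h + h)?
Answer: 3291663797304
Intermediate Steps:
O(h) = 1 (O(h) = (2*h)/((2*h)) = (2*h)*(1/(2*h)) = 1)
H(Q) = 25 - Q (H(Q) = 5**2 - Q = 25 - Q)
(-4164155 + O(959))*(H(695) - 789806) = (-4164155 + 1)*((25 - 1*695) - 789806) = -4164154*((25 - 695) - 789806) = -4164154*(-670 - 789806) = -4164154*(-790476) = 3291663797304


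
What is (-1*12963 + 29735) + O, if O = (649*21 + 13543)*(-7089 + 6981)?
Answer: -2917804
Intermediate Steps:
O = -2934576 (O = (13629 + 13543)*(-108) = 27172*(-108) = -2934576)
(-1*12963 + 29735) + O = (-1*12963 + 29735) - 2934576 = (-12963 + 29735) - 2934576 = 16772 - 2934576 = -2917804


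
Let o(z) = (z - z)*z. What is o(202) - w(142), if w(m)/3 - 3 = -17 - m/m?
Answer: 45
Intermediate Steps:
w(m) = -45 (w(m) = 9 + 3*(-17 - m/m) = 9 + 3*(-17 - 1*1) = 9 + 3*(-17 - 1) = 9 + 3*(-18) = 9 - 54 = -45)
o(z) = 0 (o(z) = 0*z = 0)
o(202) - w(142) = 0 - 1*(-45) = 0 + 45 = 45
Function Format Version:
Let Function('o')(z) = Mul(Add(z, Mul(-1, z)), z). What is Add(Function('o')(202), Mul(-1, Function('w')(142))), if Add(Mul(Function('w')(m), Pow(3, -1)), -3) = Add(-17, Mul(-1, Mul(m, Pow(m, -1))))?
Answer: 45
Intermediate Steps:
Function('w')(m) = -45 (Function('w')(m) = Add(9, Mul(3, Add(-17, Mul(-1, Mul(m, Pow(m, -1)))))) = Add(9, Mul(3, Add(-17, Mul(-1, 1)))) = Add(9, Mul(3, Add(-17, -1))) = Add(9, Mul(3, -18)) = Add(9, -54) = -45)
Function('o')(z) = 0 (Function('o')(z) = Mul(0, z) = 0)
Add(Function('o')(202), Mul(-1, Function('w')(142))) = Add(0, Mul(-1, -45)) = Add(0, 45) = 45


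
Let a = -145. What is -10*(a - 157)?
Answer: 3020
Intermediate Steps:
-10*(a - 157) = -10*(-145 - 157) = -10*(-302) = 3020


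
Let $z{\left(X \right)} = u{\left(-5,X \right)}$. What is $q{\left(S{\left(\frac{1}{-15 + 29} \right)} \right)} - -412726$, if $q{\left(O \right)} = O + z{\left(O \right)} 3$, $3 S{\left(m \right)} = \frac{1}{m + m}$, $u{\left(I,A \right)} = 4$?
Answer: $\frac{1238221}{3} \approx 4.1274 \cdot 10^{5}$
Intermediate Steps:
$z{\left(X \right)} = 4$
$S{\left(m \right)} = \frac{1}{6 m}$ ($S{\left(m \right)} = \frac{1}{3 \left(m + m\right)} = \frac{1}{3 \cdot 2 m} = \frac{\frac{1}{2} \frac{1}{m}}{3} = \frac{1}{6 m}$)
$q{\left(O \right)} = 12 + O$ ($q{\left(O \right)} = O + 4 \cdot 3 = O + 12 = 12 + O$)
$q{\left(S{\left(\frac{1}{-15 + 29} \right)} \right)} - -412726 = \left(12 + \frac{1}{6 \frac{1}{-15 + 29}}\right) - -412726 = \left(12 + \frac{1}{6 \cdot \frac{1}{14}}\right) + 412726 = \left(12 + \frac{\frac{1}{\frac{1}{14}}}{6}\right) + 412726 = \left(12 + \frac{1}{6} \cdot 14\right) + 412726 = \left(12 + \frac{7}{3}\right) + 412726 = \frac{43}{3} + 412726 = \frac{1238221}{3}$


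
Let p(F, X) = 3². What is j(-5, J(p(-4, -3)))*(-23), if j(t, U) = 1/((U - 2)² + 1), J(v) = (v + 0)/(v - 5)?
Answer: -368/17 ≈ -21.647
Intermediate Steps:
p(F, X) = 9
J(v) = v/(-5 + v)
j(t, U) = 1/(1 + (-2 + U)²) (j(t, U) = 1/((-2 + U)² + 1) = 1/(1 + (-2 + U)²))
j(-5, J(p(-4, -3)))*(-23) = -23/(1 + (-2 + 9/(-5 + 9))²) = -23/(1 + (-2 + 9/4)²) = -23/(1 + (¼)²) = -23/(1 + 1/16) = -23/(17/16) = (16/17)*(-23) = -368/17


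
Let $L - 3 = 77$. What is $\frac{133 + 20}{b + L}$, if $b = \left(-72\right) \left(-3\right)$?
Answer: $\frac{153}{296} \approx 0.51689$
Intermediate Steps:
$b = 216$
$L = 80$ ($L = 3 + 77 = 80$)
$\frac{133 + 20}{b + L} = \frac{133 + 20}{216 + 80} = \frac{153}{296}$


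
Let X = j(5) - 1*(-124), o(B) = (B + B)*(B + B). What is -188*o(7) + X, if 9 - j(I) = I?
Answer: -36720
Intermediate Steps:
j(I) = 9 - I
o(B) = 4*B**2 (o(B) = (2*B)*(2*B) = 4*B**2)
X = 128 (X = (9 - 1*5) - 1*(-124) = (9 - 5) + 124 = 4 + 124 = 128)
-188*o(7) + X = -752*7**2 + 128 = -752*49 + 128 = -188*196 + 128 = -36848 + 128 = -36720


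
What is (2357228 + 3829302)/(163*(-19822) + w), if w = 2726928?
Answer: -3093265/252029 ≈ -12.273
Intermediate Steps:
(2357228 + 3829302)/(163*(-19822) + w) = (2357228 + 3829302)/(163*(-19822) + 2726928) = 6186530/(-3230986 + 2726928) = 6186530/(-504058) = 6186530*(-1/504058) = -3093265/252029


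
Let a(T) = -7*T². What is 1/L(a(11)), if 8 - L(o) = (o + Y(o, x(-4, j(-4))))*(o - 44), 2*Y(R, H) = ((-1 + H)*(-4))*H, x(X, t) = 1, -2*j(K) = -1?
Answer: -1/754669 ≈ -1.3251e-6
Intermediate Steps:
j(K) = ½ (j(K) = -½*(-1) = ½)
Y(R, H) = H*(4 - 4*H)/2 (Y(R, H) = (((-1 + H)*(-4))*H)/2 = ((4 - 4*H)*H)/2 = (H*(4 - 4*H))/2 = H*(4 - 4*H)/2)
L(o) = 8 - o*(-44 + o) (L(o) = 8 - (o + 2*1*(1 - 1*1))*(o - 44) = 8 - (o + 2*1*(1 - 1))*(-44 + o) = 8 - (o + 2*1*0)*(-44 + o) = 8 - (o + 0)*(-44 + o) = 8 - o*(-44 + o))
1/L(a(11)) = 1/(8 - (-7*11²)² + 44*(-7*11²)) = 1/(8 - (-7*121)² + 44*(-7*121)) = 1/(8 - 1*(-847)² + 44*(-847)) = 1/(8 - 1*717409 - 37268) = 1/(8 - 717409 - 37268) = 1/(-754669) = -1/754669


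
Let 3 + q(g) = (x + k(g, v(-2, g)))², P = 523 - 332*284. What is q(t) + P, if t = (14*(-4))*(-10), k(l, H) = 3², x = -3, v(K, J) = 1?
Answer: -93732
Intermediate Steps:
k(l, H) = 9
t = 560 (t = -56*(-10) = 560)
P = -93765 (P = 523 - 94288 = -93765)
q(g) = 33 (q(g) = -3 + (-3 + 9)² = -3 + 6² = -3 + 36 = 33)
q(t) + P = 33 - 93765 = -93732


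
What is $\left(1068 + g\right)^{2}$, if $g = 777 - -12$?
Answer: $3448449$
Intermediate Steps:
$g = 789$ ($g = 777 + 12 = 789$)
$\left(1068 + g\right)^{2} = \left(1068 + 789\right)^{2} = 1857^{2} = 3448449$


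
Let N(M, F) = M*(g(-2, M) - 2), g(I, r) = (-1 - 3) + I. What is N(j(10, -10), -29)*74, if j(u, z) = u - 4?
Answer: -3552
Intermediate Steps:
g(I, r) = -4 + I
j(u, z) = -4 + u
N(M, F) = -8*M (N(M, F) = M*((-4 - 2) - 2) = M*(-6 - 2) = M*(-8) = -8*M)
N(j(10, -10), -29)*74 = -8*(-4 + 10)*74 = -8*6*74 = -48*74 = -3552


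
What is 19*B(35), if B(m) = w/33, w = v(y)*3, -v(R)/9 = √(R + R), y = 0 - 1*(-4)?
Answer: -342*√2/11 ≈ -43.969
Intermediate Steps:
y = 4 (y = 0 + 4 = 4)
v(R) = -9*√2*√R (v(R) = -9*√(R + R) = -9*√2*√R)
w = -54*√2 (w = -9*√2*√4*3 = -9*√2*2*3 = -18*√2*3 = -54*√2 ≈ -76.368)
B(m) = -18*√2/11 (B(m) = -54*√2/33 = -54*√2*(1/33) = -18*√2/11)
19*B(35) = 19*(-18*√2/11) = -342*√2/11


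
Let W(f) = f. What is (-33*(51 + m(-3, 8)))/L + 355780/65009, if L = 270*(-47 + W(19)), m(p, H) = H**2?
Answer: 27965771/4680648 ≈ 5.9748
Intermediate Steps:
L = -7560 (L = 270*(-47 + 19) = 270*(-28) = -7560)
(-33*(51 + m(-3, 8)))/L + 355780/65009 = -33*(51 + 8**2)/(-7560) + 355780/65009 = -33*(51 + 64)*(-1/7560) + 355780*(1/65009) = -33*115*(-1/7560) + 355780/65009 = -3795*(-1/7560) + 355780/65009 = 253/504 + 355780/65009 = 27965771/4680648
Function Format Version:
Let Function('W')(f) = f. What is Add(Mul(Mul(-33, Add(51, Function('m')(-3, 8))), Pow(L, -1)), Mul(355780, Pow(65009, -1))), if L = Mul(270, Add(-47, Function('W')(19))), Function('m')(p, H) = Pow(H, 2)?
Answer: Rational(27965771, 4680648) ≈ 5.9748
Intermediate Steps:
L = -7560 (L = Mul(270, Add(-47, 19)) = Mul(270, -28) = -7560)
Add(Mul(Mul(-33, Add(51, Function('m')(-3, 8))), Pow(L, -1)), Mul(355780, Pow(65009, -1))) = Add(Mul(Mul(-33, Add(51, Pow(8, 2))), Pow(-7560, -1)), Mul(355780, Pow(65009, -1))) = Add(Mul(Mul(-33, Add(51, 64)), Rational(-1, 7560)), Mul(355780, Rational(1, 65009))) = Add(Mul(Mul(-33, 115), Rational(-1, 7560)), Rational(355780, 65009)) = Add(Mul(-3795, Rational(-1, 7560)), Rational(355780, 65009)) = Add(Rational(253, 504), Rational(355780, 65009)) = Rational(27965771, 4680648)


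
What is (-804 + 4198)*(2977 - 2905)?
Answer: 244368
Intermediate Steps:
(-804 + 4198)*(2977 - 2905) = 3394*72 = 244368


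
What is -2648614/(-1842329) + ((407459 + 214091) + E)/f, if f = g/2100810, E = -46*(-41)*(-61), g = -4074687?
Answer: -653451257738965714/2502304675341 ≈ -2.6114e+5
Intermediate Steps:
E = -115046 (E = 1886*(-61) = -115046)
f = -1358229/700270 (f = -4074687/2100810 = -4074687*1/2100810 = -1358229/700270 ≈ -1.9396)
-2648614/(-1842329) + ((407459 + 214091) + E)/f = -2648614/(-1842329) + ((407459 + 214091) - 115046)/(-1358229/700270) = -2648614*(-1/1842329) + (621550 - 115046)*(-700270/1358229) = 2648614/1842329 + 506504*(-700270/1358229) = 2648614/1842329 - 354689556080/1358229 = -653451257738965714/2502304675341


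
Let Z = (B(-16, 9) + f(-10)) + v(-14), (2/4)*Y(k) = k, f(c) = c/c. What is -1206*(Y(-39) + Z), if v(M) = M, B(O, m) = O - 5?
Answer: 135072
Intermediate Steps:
B(O, m) = -5 + O
f(c) = 1
Y(k) = 2*k
Z = -34 (Z = ((-5 - 16) + 1) - 14 = (-21 + 1) - 14 = -20 - 14 = -34)
-1206*(Y(-39) + Z) = -1206*(2*(-39) - 34) = -1206*(-78 - 34) = -1206*(-112) = 135072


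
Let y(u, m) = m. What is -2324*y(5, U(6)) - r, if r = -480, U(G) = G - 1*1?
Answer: -11140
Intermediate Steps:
U(G) = -1 + G (U(G) = G - 1 = -1 + G)
-2324*y(5, U(6)) - r = -2324*(-1 + 6) - 1*(-480) = -2324*5 + 480 = -11620 + 480 = -11140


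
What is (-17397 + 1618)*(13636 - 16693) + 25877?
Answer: 48262280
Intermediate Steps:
(-17397 + 1618)*(13636 - 16693) + 25877 = -15779*(-3057) + 25877 = 48236403 + 25877 = 48262280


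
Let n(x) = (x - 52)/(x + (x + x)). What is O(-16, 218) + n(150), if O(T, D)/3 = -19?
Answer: -12776/225 ≈ -56.782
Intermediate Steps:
O(T, D) = -57 (O(T, D) = 3*(-19) = -57)
n(x) = (-52 + x)/(3*x) (n(x) = (-52 + x)/(x + 2*x) = (-52 + x)/((3*x)) = (-52 + x)*(1/(3*x)) = (-52 + x)/(3*x))
O(-16, 218) + n(150) = -57 + (1/3)*(-52 + 150)/150 = -57 + (1/3)*(1/150)*98 = -57 + 49/225 = -12776/225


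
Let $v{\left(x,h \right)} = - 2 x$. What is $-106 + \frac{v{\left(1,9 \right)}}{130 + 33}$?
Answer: $- \frac{17280}{163} \approx -106.01$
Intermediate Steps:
$-106 + \frac{v{\left(1,9 \right)}}{130 + 33} = -106 + \frac{\left(-2\right) 1}{130 + 33} = -106 + \frac{1}{163} \left(-2\right) = -106 - \frac{2}{163} = - \frac{17280}{163}$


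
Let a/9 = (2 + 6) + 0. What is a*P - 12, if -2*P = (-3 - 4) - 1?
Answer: 276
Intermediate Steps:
P = 4 (P = -((-3 - 4) - 1)/2 = -(-7 - 1)/2 = -½*(-8) = 4)
a = 72 (a = 9*((2 + 6) + 0) = 9*(8 + 0) = 9*8 = 72)
a*P - 12 = 72*4 - 12 = 288 - 12 = 276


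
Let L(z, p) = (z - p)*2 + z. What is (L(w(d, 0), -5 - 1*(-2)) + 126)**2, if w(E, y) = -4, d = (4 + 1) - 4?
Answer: 14400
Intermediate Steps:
d = 1 (d = 5 - 4 = 1)
L(z, p) = -2*p + 3*z (L(z, p) = (-2*p + 2*z) + z = -2*p + 3*z)
(L(w(d, 0), -5 - 1*(-2)) + 126)**2 = ((-2*(-5 - 1*(-2)) + 3*(-4)) + 126)**2 = ((-2*(-5 + 2) - 12) + 126)**2 = ((-2*(-3) - 12) + 126)**2 = ((6 - 12) + 126)**2 = (-6 + 126)**2 = 120**2 = 14400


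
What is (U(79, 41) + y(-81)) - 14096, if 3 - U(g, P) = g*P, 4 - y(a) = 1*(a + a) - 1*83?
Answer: -17083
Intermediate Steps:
y(a) = 87 - 2*a (y(a) = 4 - (1*(a + a) - 1*83) = 4 - (1*(2*a) - 83) = 4 - (2*a - 83) = 4 - (-83 + 2*a) = 4 + (83 - 2*a) = 87 - 2*a)
U(g, P) = 3 - P*g (U(g, P) = 3 - g*P = 3 - P*g)
(U(79, 41) + y(-81)) - 14096 = ((3 - 1*41*79) + (87 - 2*(-81))) - 14096 = ((3 - 3239) + (87 + 162)) - 14096 = (-3236 + 249) - 14096 = -2987 - 14096 = -17083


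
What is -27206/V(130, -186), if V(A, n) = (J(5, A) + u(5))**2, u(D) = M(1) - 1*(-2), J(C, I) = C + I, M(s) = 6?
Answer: -27206/20449 ≈ -1.3304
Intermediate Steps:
u(D) = 8 (u(D) = 6 - 1*(-2) = 6 + 2 = 8)
V(A, n) = (13 + A)**2 (V(A, n) = ((5 + A) + 8)**2 = (13 + A)**2)
-27206/V(130, -186) = -27206/(13 + 130)**2 = -27206/(143**2) = -27206/20449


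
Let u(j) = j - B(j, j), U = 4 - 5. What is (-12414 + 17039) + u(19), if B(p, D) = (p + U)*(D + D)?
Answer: 3960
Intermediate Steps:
U = -1
B(p, D) = 2*D*(-1 + p) (B(p, D) = (p - 1)*(D + D) = (-1 + p)*(2*D) = 2*D*(-1 + p))
u(j) = j - 2*j*(-1 + j)
(-12414 + 17039) + u(19) = (-12414 + 17039) + 19*(3 - 2*19) = 4625 + 19*(3 - 38) = 4625 + 19*(-35) = 4625 - 665 = 3960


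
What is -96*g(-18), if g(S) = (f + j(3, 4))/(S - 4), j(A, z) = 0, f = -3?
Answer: -144/11 ≈ -13.091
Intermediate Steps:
g(S) = -3/(-4 + S) (g(S) = (-3 + 0)/(S - 4) = -3/(-4 + S))
-96*g(-18) = -(-288)/(-4 - 18) = -(-288)/(-22) = -(-288)*(-1)/22 = -96*3/22 = -144/11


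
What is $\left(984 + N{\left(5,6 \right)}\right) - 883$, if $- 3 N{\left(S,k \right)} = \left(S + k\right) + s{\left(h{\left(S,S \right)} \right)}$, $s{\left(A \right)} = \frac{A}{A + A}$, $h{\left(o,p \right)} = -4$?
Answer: $\frac{583}{6} \approx 97.167$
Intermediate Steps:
$s{\left(A \right)} = \frac{1}{2}$ ($s{\left(A \right)} = \frac{A}{2 A} = A \frac{1}{2 A} = \frac{1}{2}$)
$N{\left(S,k \right)} = - \frac{1}{6} - \frac{S}{3} - \frac{k}{3}$ ($N{\left(S,k \right)} = - \frac{\left(S + k\right) + \frac{1}{2}}{3} = - \frac{\frac{1}{2} + S + k}{3} = - \frac{1}{6} - \frac{S}{3} - \frac{k}{3}$)
$\left(984 + N{\left(5,6 \right)}\right) - 883 = \left(984 - \frac{23}{6}\right) - 883 = \frac{5881}{6} - 883 = \frac{583}{6}$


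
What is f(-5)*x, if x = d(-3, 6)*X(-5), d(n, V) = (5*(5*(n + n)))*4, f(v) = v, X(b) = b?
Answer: -15000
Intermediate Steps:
d(n, V) = 200*n (d(n, V) = (5*(5*(2*n)))*4 = (5*(10*n))*4 = (50*n)*4 = 200*n)
x = 3000 (x = (200*(-3))*(-5) = -600*(-5) = 3000)
f(-5)*x = -5*3000 = -15000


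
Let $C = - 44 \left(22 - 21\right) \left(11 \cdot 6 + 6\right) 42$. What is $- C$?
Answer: $133056$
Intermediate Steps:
$C = -133056$ ($C = - 44 \cdot 1 \left(66 + 6\right) 42 = - 44 \cdot 1 \cdot 72 \cdot 42 = \left(-44\right) 72 \cdot 42 = \left(-3168\right) 42 = -133056$)
$- C = \left(-1\right) \left(-133056\right) = 133056$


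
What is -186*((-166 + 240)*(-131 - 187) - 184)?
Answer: 4411176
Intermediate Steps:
-186*((-166 + 240)*(-131 - 187) - 184) = -186*(74*(-318) - 184) = -186*(-23532 - 184) = -186*(-23716) = 4411176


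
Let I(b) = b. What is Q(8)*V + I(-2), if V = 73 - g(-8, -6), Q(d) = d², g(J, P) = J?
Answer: 5182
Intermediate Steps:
V = 81 (V = 73 - 1*(-8) = 73 + 8 = 81)
Q(8)*V + I(-2) = 8²*81 - 2 = 64*81 - 2 = 5184 - 2 = 5182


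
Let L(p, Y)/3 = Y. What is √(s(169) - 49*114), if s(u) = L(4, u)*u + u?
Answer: √80266 ≈ 283.31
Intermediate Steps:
L(p, Y) = 3*Y
s(u) = u + 3*u² (s(u) = (3*u)*u + u = 3*u² + u = u + 3*u²)
√(s(169) - 49*114) = √(169*(1 + 3*169) - 49*114) = √(169*(1 + 507) - 5586) = √(169*508 - 5586) = √(85852 - 5586) = √80266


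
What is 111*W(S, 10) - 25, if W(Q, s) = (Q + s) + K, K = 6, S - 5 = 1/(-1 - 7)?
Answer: 18337/8 ≈ 2292.1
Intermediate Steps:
S = 39/8 (S = 5 + 1/(-1 - 7) = 5 + 1/(-8) = 5 - 1/8 = 39/8 ≈ 4.8750)
W(Q, s) = 6 + Q + s (W(Q, s) = (Q + s) + 6 = 6 + Q + s)
111*W(S, 10) - 25 = 111*(6 + 39/8 + 10) - 25 = 111*(167/8) - 25 = 18537/8 - 25 = 18337/8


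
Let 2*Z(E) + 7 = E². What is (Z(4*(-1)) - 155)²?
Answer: 90601/4 ≈ 22650.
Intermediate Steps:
Z(E) = -7/2 + E²/2
(Z(4*(-1)) - 155)² = ((-7/2 + (4*(-1))²/2) - 155)² = ((-7/2 + (½)*(-4)²) - 155)² = ((-7/2 + (½)*16) - 155)² = ((-7/2 + 8) - 155)² = (9/2 - 155)² = (-301/2)² = 90601/4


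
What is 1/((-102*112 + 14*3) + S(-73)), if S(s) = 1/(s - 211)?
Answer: -284/3232489 ≈ -8.7858e-5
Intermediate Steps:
S(s) = 1/(-211 + s)
1/((-102*112 + 14*3) + S(-73)) = 1/((-102*112 + 14*3) + 1/(-211 - 73)) = 1/((-11424 + 42) + 1/(-284)) = 1/(-11382 - 1/284) = 1/(-3232489/284) = -284/3232489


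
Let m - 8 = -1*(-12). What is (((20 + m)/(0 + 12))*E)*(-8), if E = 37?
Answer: -2960/3 ≈ -986.67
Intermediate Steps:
m = 20 (m = 8 - 1*(-12) = 8 + 12 = 20)
(((20 + m)/(0 + 12))*E)*(-8) = (((20 + 20)/(0 + 12))*37)*(-8) = ((40/12)*37)*(-8) = ((40*(1/12))*37)*(-8) = ((10/3)*37)*(-8) = (370/3)*(-8) = -2960/3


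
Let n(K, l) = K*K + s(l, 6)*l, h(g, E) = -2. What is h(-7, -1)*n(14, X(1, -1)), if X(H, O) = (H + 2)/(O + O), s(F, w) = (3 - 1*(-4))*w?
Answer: -266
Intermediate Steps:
s(F, w) = 7*w (s(F, w) = (3 + 4)*w = 7*w)
X(H, O) = (2 + H)/(2*O) (X(H, O) = (2 + H)/((2*O)) = (2 + H)*(1/(2*O)) = (2 + H)/(2*O))
n(K, l) = K**2 + 42*l (n(K, l) = K*K + (7*6)*l = K**2 + 42*l)
h(-7, -1)*n(14, X(1, -1)) = -2*(14**2 + 42*((1/2)*(2 + 1)/(-1))) = -2*(196 + 42*((1/2)*(-1)*3)) = -2*(196 + 42*(-3/2)) = -2*(196 - 63) = -2*133 = -266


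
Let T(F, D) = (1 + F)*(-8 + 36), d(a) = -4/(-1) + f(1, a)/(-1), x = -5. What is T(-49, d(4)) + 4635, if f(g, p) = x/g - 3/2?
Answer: 3291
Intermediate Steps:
f(g, p) = -3/2 - 5/g (f(g, p) = -5/g - 3/2 = -3/2 - 5/g)
d(a) = 21/2 (d(a) = -4/(-1) + (-3/2 - 5/1)/(-1) = -4*(-1) + (-3/2 - 5*1)*(-1) = 4 + (-3/2 - 5)*(-1) = 4 - 13/2*(-1) = 4 + 13/2 = 21/2)
T(F, D) = 28 + 28*F (T(F, D) = (1 + F)*28 = 28 + 28*F)
T(-49, d(4)) + 4635 = (28 + 28*(-49)) + 4635 = (28 - 1372) + 4635 = -1344 + 4635 = 3291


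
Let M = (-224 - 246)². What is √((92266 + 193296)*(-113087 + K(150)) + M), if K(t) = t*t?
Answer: I*√25867983994 ≈ 1.6084e+5*I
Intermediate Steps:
K(t) = t²
M = 220900 (M = (-470)² = 220900)
√((92266 + 193296)*(-113087 + K(150)) + M) = √((92266 + 193296)*(-113087 + 150²) + 220900) = √(285562*(-113087 + 22500) + 220900) = √(285562*(-90587) + 220900) = √(-25868204894 + 220900) = √(-25867983994) = I*√25867983994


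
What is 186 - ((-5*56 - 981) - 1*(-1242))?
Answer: 205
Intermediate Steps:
186 - ((-5*56 - 981) - 1*(-1242)) = 186 - ((-280 - 981) + 1242) = 186 - (-1261 + 1242) = 186 - 1*(-19) = 186 + 19 = 205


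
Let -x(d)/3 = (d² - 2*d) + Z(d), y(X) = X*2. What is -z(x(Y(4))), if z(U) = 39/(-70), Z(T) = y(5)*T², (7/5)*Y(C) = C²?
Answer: 39/70 ≈ 0.55714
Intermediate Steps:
Y(C) = 5*C²/7
y(X) = 2*X
Z(T) = 10*T² (Z(T) = (2*5)*T² = 10*T²)
x(d) = -33*d² + 6*d (x(d) = -3*((d² - 2*d) + 10*d²) = -3*(-2*d + 11*d²) = -33*d² + 6*d)
z(U) = -39/70 (z(U) = 39*(-1/70) = -39/70)
-z(x(Y(4))) = -1*(-39/70) = 39/70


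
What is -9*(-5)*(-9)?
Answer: -405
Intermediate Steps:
-9*(-5)*(-9) = 45*(-9) = -405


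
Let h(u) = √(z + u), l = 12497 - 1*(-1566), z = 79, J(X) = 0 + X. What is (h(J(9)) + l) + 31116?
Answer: 45179 + 2*√22 ≈ 45188.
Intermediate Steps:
J(X) = X
l = 14063 (l = 12497 + 1566 = 14063)
h(u) = √(79 + u)
(h(J(9)) + l) + 31116 = (√(79 + 9) + 14063) + 31116 = (√88 + 14063) + 31116 = (2*√22 + 14063) + 31116 = (14063 + 2*√22) + 31116 = 45179 + 2*√22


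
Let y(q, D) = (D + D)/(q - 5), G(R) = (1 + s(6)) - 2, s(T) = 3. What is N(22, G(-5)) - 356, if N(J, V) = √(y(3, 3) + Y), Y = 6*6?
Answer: -356 + √33 ≈ -350.26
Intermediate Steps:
Y = 36
G(R) = 2 (G(R) = (1 + 3) - 2 = 4 - 2 = 2)
y(q, D) = 2*D/(-5 + q) (y(q, D) = (2*D)/(-5 + q) = 2*D/(-5 + q))
N(J, V) = √33 (N(J, V) = √(2*3/(-5 + 3) + 36) = √(2*3/(-2) + 36) = √(2*3*(-½) + 36) = √(-3 + 36) = √33)
N(22, G(-5)) - 356 = √33 - 356 = -356 + √33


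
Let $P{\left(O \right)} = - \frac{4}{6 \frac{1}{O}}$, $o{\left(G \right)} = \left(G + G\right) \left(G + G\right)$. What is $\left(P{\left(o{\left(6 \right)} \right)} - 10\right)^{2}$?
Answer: $11236$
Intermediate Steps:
$o{\left(G \right)} = 4 G^{2}$ ($o{\left(G \right)} = 2 G 2 G = 4 G^{2}$)
$P{\left(O \right)} = - \frac{2 O}{3}$ ($P{\left(O \right)} = - 4 \frac{O}{6} = - \frac{2 O}{3}$)
$\left(P{\left(o{\left(6 \right)} \right)} - 10\right)^{2} = \left(- \frac{2 \cdot 4 \cdot 6^{2}}{3} - 10\right)^{2} = \left(- \frac{2 \cdot 4 \cdot 36}{3} - 10\right)^{2} = \left(\left(- \frac{2}{3}\right) 144 - 10\right)^{2} = \left(-96 - 10\right)^{2} = \left(-106\right)^{2} = 11236$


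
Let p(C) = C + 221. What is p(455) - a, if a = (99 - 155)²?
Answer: -2460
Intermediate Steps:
a = 3136 (a = (-56)² = 3136)
p(C) = 221 + C
p(455) - a = (221 + 455) - 1*3136 = 676 - 3136 = -2460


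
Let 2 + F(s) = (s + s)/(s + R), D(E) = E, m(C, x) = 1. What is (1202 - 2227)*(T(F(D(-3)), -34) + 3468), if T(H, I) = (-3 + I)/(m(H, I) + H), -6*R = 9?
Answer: -3440925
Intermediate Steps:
R = -3/2 (R = -⅙*9 = -3/2 ≈ -1.5000)
F(s) = -2 + 2*s/(-3/2 + s) (F(s) = -2 + (s + s)/(s - 3/2) = -2 + (2*s)/(-3/2 + s) = -2 + 2*s/(-3/2 + s))
T(H, I) = (-3 + I)/(1 + H)
(1202 - 2227)*(T(F(D(-3)), -34) + 3468) = (1202 - 2227)*((-3 - 34)/(1 + 6/(-3 + 2*(-3))) + 3468) = -1025*(-37/(1 + 6/(-3 - 6)) + 3468) = -1025*(-37/(1 + 6/(-9)) + 3468) = -1025*(-37/(1 + 6*(-⅑)) + 3468) = -1025*(-37/(1 - ⅔) + 3468) = -1025*(-37/(⅓) + 3468) = -1025*(3*(-37) + 3468) = -1025*(-111 + 3468) = -1025*3357 = -3440925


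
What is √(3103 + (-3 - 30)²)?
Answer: 4*√262 ≈ 64.746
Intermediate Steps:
√(3103 + (-3 - 30)²) = √(3103 + (-33)²) = √(3103 + 1089) = √4192 = 4*√262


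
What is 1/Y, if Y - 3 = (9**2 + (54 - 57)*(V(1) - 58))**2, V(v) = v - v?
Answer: 1/65028 ≈ 1.5378e-5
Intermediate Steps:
V(v) = 0
Y = 65028 (Y = 3 + (9**2 + (54 - 57)*(0 - 58))**2 = 3 + (81 - 3*(-58))**2 = 3 + (81 + 174)**2 = 3 + 255**2 = 3 + 65025 = 65028)
1/Y = 1/65028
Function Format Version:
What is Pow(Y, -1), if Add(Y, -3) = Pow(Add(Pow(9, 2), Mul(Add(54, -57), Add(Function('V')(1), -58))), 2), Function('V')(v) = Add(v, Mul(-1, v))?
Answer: Rational(1, 65028) ≈ 1.5378e-5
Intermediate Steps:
Function('V')(v) = 0
Y = 65028 (Y = Add(3, Pow(Add(Pow(9, 2), Mul(Add(54, -57), Add(0, -58))), 2)) = Add(3, Pow(Add(81, Mul(-3, -58)), 2)) = Add(3, Pow(Add(81, 174), 2)) = Add(3, Pow(255, 2)) = Add(3, 65025) = 65028)
Pow(Y, -1) = Pow(65028, -1) = Rational(1, 65028)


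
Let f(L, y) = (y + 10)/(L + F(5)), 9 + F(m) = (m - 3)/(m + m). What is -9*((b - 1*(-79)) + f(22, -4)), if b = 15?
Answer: -9351/11 ≈ -850.09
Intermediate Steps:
F(m) = -9 + (-3 + m)/(2*m) (F(m) = -9 + (m - 3)/(m + m) = -9 + (-3 + m)/((2*m)) = -9 + (-3 + m)*(1/(2*m)) = -9 + (-3 + m)/(2*m))
f(L, y) = (10 + y)/(-44/5 + L) (f(L, y) = (y + 10)/(L + (½)*(-3 - 17*5)/5) = (10 + y)/(L + (½)*(⅕)*(-3 - 85)) = (10 + y)/(L + (½)*(⅕)*(-88)) = (10 + y)/(L - 44/5) = (10 + y)/(-44/5 + L))
-9*((b - 1*(-79)) + f(22, -4)) = -9*((15 - 1*(-79)) + 5*(10 - 4)/(-44 + 5*22)) = -9*((15 + 79) + 5*6/(-44 + 110)) = -9*(94 + 5*6/66) = -9*(94 + 5*(1/66)*6) = -9*(94 + 5/11) = -9*1039/11 = -9351/11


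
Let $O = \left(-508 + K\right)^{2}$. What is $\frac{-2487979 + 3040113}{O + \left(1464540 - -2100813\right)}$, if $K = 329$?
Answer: $\frac{276067}{1798697} \approx 0.15348$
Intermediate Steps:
$O = 32041$ ($O = \left(-508 + 329\right)^{2} = \left(-179\right)^{2} = 32041$)
$\frac{-2487979 + 3040113}{O + \left(1464540 - -2100813\right)} = \frac{-2487979 + 3040113}{32041 + \left(1464540 - -2100813\right)} = \frac{552134}{32041 + \left(1464540 + 2100813\right)} = \frac{552134}{32041 + 3565353} = \frac{552134}{3597394} = 552134 \cdot \frac{1}{3597394} = \frac{276067}{1798697}$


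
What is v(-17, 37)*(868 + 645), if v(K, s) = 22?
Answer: 33286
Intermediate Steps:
v(-17, 37)*(868 + 645) = 22*(868 + 645) = 22*1513 = 33286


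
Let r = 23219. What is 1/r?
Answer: 1/23219 ≈ 4.3068e-5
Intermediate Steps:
1/r = 1/23219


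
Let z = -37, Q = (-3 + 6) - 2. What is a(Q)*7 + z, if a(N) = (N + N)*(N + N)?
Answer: -9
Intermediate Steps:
Q = 1 (Q = 3 - 2 = 1)
a(N) = 4*N² (a(N) = (2*N)*(2*N) = 4*N²)
a(Q)*7 + z = (4*1²)*7 - 37 = (4*1)*7 - 37 = 4*7 - 37 = 28 - 37 = -9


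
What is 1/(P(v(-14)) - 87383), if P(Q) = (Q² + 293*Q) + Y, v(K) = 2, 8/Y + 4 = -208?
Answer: -53/4600031 ≈ -1.1522e-5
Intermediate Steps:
Y = -2/53 (Y = 8/(-4 - 208) = 8/(-212) = 8*(-1/212) = -2/53 ≈ -0.037736)
P(Q) = -2/53 + Q² + 293*Q (P(Q) = (Q² + 293*Q) - 2/53 = -2/53 + Q² + 293*Q)
1/(P(v(-14)) - 87383) = 1/((-2/53 + 2² + 293*2) - 87383) = 1/((-2/53 + 4 + 586) - 87383) = 1/(31268/53 - 87383) = 1/(-4600031/53) = -53/4600031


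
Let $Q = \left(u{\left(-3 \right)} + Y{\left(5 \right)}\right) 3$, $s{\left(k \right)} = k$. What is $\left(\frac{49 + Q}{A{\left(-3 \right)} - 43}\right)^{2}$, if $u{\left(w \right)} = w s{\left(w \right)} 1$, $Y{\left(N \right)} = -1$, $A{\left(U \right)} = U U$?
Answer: $\frac{5329}{1156} \approx 4.6099$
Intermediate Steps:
$A{\left(U \right)} = U^{2}$
$u{\left(w \right)} = w^{2}$ ($u{\left(w \right)} = w w 1 = w^{2} \cdot 1 = w^{2}$)
$Q = 24$ ($Q = \left(\left(-3\right)^{2} - 1\right) 3 = \left(9 - 1\right) 3 = 8 \cdot 3 = 24$)
$\left(\frac{49 + Q}{A{\left(-3 \right)} - 43}\right)^{2} = \left(\frac{49 + 24}{\left(-3\right)^{2} - 43}\right)^{2} = \left(\frac{73}{9 - 43}\right)^{2} = \left(\frac{73}{-34}\right)^{2} = \left(73 \left(- \frac{1}{34}\right)\right)^{2} = \left(- \frac{73}{34}\right)^{2} = \frac{5329}{1156}$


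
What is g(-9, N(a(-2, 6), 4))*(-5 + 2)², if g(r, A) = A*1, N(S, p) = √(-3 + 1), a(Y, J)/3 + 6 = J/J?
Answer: 9*I*√2 ≈ 12.728*I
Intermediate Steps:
a(Y, J) = -15 (a(Y, J) = -18 + 3*(J/J) = -18 + 3*1 = -18 + 3 = -15)
N(S, p) = I*√2 (N(S, p) = √(-2) = I*√2)
g(r, A) = A
g(-9, N(a(-2, 6), 4))*(-5 + 2)² = (I*√2)*(-5 + 2)² = (I*√2)*(-3)² = (I*√2)*9 = 9*I*√2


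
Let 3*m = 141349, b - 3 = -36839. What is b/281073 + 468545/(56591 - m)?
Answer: 35821729081/726292632 ≈ 49.321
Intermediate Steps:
b = -36836 (b = 3 - 36839 = -36836)
m = 141349/3 (m = (⅓)*141349 = 141349/3 ≈ 47116.)
b/281073 + 468545/(56591 - m) = -36836/281073 + 468545/(56591 - 1*141349/3) = -36836*1/281073 + 468545/(56591 - 141349/3) = -36836/281073 + 468545/(28424/3) = -36836/281073 + 468545*(3/28424) = -36836/281073 + 127785/2584 = 35821729081/726292632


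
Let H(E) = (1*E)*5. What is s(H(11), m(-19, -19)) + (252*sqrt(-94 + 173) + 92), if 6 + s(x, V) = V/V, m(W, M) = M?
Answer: 87 + 252*sqrt(79) ≈ 2326.8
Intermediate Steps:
H(E) = 5*E (H(E) = E*5 = 5*E)
s(x, V) = -5 (s(x, V) = -6 + V/V = -6 + 1 = -5)
s(H(11), m(-19, -19)) + (252*sqrt(-94 + 173) + 92) = -5 + (252*sqrt(-94 + 173) + 92) = -5 + (252*sqrt(79) + 92) = -5 + (92 + 252*sqrt(79)) = 87 + 252*sqrt(79)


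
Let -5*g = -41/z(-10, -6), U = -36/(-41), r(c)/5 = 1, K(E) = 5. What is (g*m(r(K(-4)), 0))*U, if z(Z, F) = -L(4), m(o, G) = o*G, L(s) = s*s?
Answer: 0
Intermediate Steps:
r(c) = 5 (r(c) = 5*1 = 5)
L(s) = s²
m(o, G) = G*o
z(Z, F) = -16 (z(Z, F) = -1*4² = -1*16 = -16)
U = 36/41 (U = -36*(-1/41) = 36/41 ≈ 0.87805)
g = -41/80 (g = -(-41)/(5*(-16)) = -(-41)*(-1)/(5*16) = -⅕*41/16 = -41/80 ≈ -0.51250)
(g*m(r(K(-4)), 0))*U = -0*5*(36/41) = -41/80*0*(36/41) = 0*(36/41) = 0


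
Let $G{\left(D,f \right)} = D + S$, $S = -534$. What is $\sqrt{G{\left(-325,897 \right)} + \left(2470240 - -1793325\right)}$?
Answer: $63 \sqrt{1074} \approx 2064.6$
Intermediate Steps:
$G{\left(D,f \right)} = -534 + D$ ($G{\left(D,f \right)} = D - 534 = -534 + D$)
$\sqrt{G{\left(-325,897 \right)} + \left(2470240 - -1793325\right)} = \sqrt{\left(-534 - 325\right) + \left(2470240 - -1793325\right)} = \sqrt{-859 + \left(2470240 + 1793325\right)} = \sqrt{-859 + 4263565} = \sqrt{4262706} = 63 \sqrt{1074}$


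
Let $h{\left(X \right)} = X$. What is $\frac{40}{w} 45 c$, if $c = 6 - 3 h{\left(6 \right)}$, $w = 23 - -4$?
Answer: $-800$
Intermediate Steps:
$w = 27$ ($w = 23 + 4 = 27$)
$c = -12$ ($c = 6 - 18 = -12$)
$\frac{40}{w} 45 c = \frac{40}{27} \cdot 45 \left(-12\right) = \frac{200}{3} \left(-12\right) = -800$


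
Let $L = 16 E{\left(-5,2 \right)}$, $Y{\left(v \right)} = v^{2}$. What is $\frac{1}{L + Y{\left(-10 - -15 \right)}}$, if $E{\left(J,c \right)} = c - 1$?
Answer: $\frac{1}{41} \approx 0.02439$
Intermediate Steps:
$E{\left(J,c \right)} = -1 + c$
$L = 16$ ($L = 16 \left(-1 + 2\right) = 16 \cdot 1 = 16$)
$\frac{1}{L + Y{\left(-10 - -15 \right)}} = \frac{1}{16 + \left(-10 - -15\right)^{2}} = \frac{1}{16 + \left(-10 + 15\right)^{2}} = \frac{1}{16 + 5^{2}} = \frac{1}{16 + 25} = \frac{1}{41}$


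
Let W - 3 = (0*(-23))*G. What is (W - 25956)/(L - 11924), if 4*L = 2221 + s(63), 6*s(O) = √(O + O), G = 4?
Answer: 9441701400/4135951243 + 103812*√14/4135951243 ≈ 2.2829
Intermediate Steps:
W = 3 (W = 3 + (0*(-23))*4 = 3 + 0*4 = 3 + 0 = 3)
s(O) = √2*√O/6 (s(O) = √(O + O)/6 = √(2*O)/6 = (√2*√O)/6 = √2*√O/6)
L = 2221/4 + √14/8 (L = (2221 + √2*√63/6)/4 = (2221 + √2*(3*√7)/6)/4 = (2221 + √14/2)/4 = 2221/4 + √14/8 ≈ 555.72)
(W - 25956)/(L - 11924) = (3 - 25956)/((2221/4 + √14/8) - 11924) = -25953/(-45475/4 + √14/8)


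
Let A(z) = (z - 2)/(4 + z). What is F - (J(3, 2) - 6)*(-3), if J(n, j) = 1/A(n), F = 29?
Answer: 32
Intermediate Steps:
A(z) = (-2 + z)/(4 + z)
J(n, j) = (4 + n)/(-2 + n) (J(n, j) = 1/((-2 + n)/(4 + n)) = (4 + n)/(-2 + n))
F - (J(3, 2) - 6)*(-3) = 29 - ((4 + 3)/(-2 + 3) - 6)*(-3) = 29 - (7/1 - 6)*(-3) = 29 - (1*7 - 6)*(-3) = 29 - (7 - 6)*(-3) = 29 - (-3) = 29 - 1*(-3) = 29 + 3 = 32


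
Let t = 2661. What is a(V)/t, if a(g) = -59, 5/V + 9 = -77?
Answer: -59/2661 ≈ -0.022172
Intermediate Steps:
V = -5/86 (V = 5/(-9 - 77) = 5/(-86) = 5*(-1/86) = -5/86 ≈ -0.058140)
a(V)/t = -59/2661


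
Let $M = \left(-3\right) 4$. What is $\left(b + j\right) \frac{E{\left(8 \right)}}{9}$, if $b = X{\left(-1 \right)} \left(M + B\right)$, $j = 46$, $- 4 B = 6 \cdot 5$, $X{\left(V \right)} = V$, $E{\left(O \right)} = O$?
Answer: $\frac{524}{9} \approx 58.222$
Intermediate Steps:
$M = -12$
$B = - \frac{15}{2}$ ($B = - \frac{6 \cdot 5}{4} = \left(- \frac{1}{4}\right) 30 = - \frac{15}{2} \approx -7.5$)
$b = \frac{39}{2}$ ($b = - (-12 - \frac{15}{2}) = \left(-1\right) \left(- \frac{39}{2}\right) = \frac{39}{2} \approx 19.5$)
$\left(b + j\right) \frac{E{\left(8 \right)}}{9} = \left(\frac{39}{2} + 46\right) \frac{8}{9} = \frac{131 \cdot 8 \cdot \frac{1}{9}}{2} = \frac{131}{2} \cdot \frac{8}{9} = \frac{524}{9}$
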